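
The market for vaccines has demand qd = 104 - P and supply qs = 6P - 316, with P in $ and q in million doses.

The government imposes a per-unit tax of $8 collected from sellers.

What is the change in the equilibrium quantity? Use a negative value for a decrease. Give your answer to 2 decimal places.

Before the shock: 104 - P = 6P - 316 ⇒ 420 = 7P ⇒ P = 60, q = 44.
Since sellers keep the price net of the tax, the effective supply curve becomes qs = 6P - 364.
Clearing the new market: 104 - P = 6P - 364, so P = 468/7 ≈ 66.8571 and q = 260/7 ≈ 37.1429.
Δq = 37.1429 − 44 = -6.86.

-6.86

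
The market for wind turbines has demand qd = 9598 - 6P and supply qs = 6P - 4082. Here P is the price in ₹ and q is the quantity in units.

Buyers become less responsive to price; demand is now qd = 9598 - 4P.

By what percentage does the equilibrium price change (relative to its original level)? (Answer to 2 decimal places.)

Initially, 9598 - 6P = 6P - 4082, so 13680 = 12P and P = 1140, q = 2758.
With the change applied: demand qd = 9598 - 4P, supply qs = 6P - 4082.
Clearing the new market: 9598 - 4P = 6P - 4082, so P = 1368 and q = 4126.
%ΔP = (1368 − 1140) / 1140 × 100 = +20.00%.

+20.00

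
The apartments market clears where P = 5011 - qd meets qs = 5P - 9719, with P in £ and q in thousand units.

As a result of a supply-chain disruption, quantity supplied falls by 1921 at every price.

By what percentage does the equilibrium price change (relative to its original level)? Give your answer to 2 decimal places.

+13.04

Initially, 5011 - P = 5P - 9719, so 14730 = 6P and P = 2455, q = 2556.
After the shift, demand is qd = 5011 - P and supply is qs = 5P - 11640.
Clearing the new market: 5011 - P = 5P - 11640, so P = 16651/6 ≈ 2775.1667 and q = 13415/6 ≈ 2235.8333.
%ΔP = (2775.1667 − 2455) / 2455 × 100 = +13.04%.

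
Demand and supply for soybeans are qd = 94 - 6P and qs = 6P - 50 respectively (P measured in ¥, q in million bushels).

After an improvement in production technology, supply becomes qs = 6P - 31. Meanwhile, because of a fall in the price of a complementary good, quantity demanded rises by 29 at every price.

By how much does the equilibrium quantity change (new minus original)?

Solve the original market: 94 - 6P = 6P - 50, hence P = 12 and q = 22.
With the change applied: demand qd = 123 - 6P, supply qs = 6P - 31.
Equate the new curves: 123 - 6P = 6P - 31, giving 154 = 12P, P = 77/6 ≈ 12.8333, q = 46.
Δq = 46 − 22 = +24.

+24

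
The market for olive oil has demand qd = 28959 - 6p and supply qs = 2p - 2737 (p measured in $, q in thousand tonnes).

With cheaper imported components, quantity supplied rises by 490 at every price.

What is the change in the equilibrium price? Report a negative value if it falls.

Solve the original market: 28959 - 6p = 2p - 2737, hence p = 3962 and q = 5187.
The new curves are qd = 28959 - 6p (demand) and qs = 2p - 2247 (supply).
New equilibrium: 28959 - 6p = 2p - 2247 ⇒ 31206 = 8p ⇒ p = 3900.75, q = 5554.5.
Δp = 3900.75 − 3962 = -61.25.

-61.25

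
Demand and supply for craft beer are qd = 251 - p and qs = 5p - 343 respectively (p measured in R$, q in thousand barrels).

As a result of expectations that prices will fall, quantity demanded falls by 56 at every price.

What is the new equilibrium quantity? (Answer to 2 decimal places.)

Solve the original market: 251 - p = 5p - 343, hence p = 99 and q = 152.
With the change applied: demand qd = 195 - p, supply qs = 5p - 343.
New equilibrium: 195 - p = 5p - 343 ⇒ 538 = 6p ⇒ p = 269/3 ≈ 89.6667, q = 316/3 ≈ 105.3333.

105.33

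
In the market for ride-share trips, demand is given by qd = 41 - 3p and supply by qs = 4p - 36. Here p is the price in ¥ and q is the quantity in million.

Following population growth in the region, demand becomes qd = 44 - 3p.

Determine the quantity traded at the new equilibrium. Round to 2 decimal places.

9.71

Initially, 41 - 3p = 4p - 36, so 77 = 7p and p = 11, q = 8.
After the shift, demand is qd = 44 - 3p and supply is qs = 4p - 36.
Equate the new curves: 44 - 3p = 4p - 36, giving 80 = 7p, p = 80/7 ≈ 11.4286, q = 68/7 ≈ 9.7143.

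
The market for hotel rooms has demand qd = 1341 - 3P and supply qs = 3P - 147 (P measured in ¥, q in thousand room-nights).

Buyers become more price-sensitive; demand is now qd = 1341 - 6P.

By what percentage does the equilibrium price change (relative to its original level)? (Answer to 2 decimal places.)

-33.33

Initially, 1341 - 3P = 3P - 147, so 1488 = 6P and P = 248, q = 597.
After the shift, demand is qd = 1341 - 6P and supply is qs = 3P - 147.
Equate the new curves: 1341 - 6P = 3P - 147, giving 1488 = 9P, P = 496/3 ≈ 165.3333, q = 349.
%ΔP = (165.3333 − 248) / 248 × 100 = -33.33%.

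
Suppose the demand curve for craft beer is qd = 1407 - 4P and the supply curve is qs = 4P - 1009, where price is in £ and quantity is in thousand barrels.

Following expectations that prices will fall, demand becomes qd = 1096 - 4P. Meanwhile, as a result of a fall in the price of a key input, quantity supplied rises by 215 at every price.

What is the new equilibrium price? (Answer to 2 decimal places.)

236.25

Solve the original market: 1407 - 4P = 4P - 1009, hence P = 302 and q = 199.
With the change applied: demand qd = 1096 - 4P, supply qs = 4P - 794.
Clearing the new market: 1096 - 4P = 4P - 794, so P = 236.25 and q = 151.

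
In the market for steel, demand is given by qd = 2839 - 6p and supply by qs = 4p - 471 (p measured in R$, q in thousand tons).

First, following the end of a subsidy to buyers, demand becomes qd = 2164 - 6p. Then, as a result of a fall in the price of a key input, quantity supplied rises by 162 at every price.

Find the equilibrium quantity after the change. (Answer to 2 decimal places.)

Original equilibrium: 2839 - 6p = 4p - 471 gives 3310 = 10p, so p = 331 and q = 853.
The shock moves the curves to qd = 2164 - 6p and qs = 4p - 309.
Clearing the new market: 2164 - 6p = 4p - 309, so p = 247.3 and q = 680.2.

680.20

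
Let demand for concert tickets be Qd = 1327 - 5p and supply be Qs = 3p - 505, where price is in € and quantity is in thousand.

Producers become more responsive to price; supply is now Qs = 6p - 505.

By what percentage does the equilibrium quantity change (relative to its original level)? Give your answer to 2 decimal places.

+171.58

Before the shock: 1327 - 5p = 3p - 505 ⇒ 1832 = 8p ⇒ p = 229, Q = 182.
After the shift, demand is Qd = 1327 - 5p and supply is Qs = 6p - 505.
Setting them equal: 1327 - 5p = 6p - 505 → 1832 = 11p, so p = 1832/11 ≈ 166.5455 and Q = 5437/11 ≈ 494.2727.
%ΔQ = (494.2727 − 182) / 182 × 100 = +171.58%.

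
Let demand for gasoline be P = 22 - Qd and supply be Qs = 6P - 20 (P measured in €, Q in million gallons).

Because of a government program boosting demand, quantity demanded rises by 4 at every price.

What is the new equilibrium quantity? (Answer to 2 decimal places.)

Before the shock: 22 - P = 6P - 20 ⇒ 42 = 7P ⇒ P = 6, Q = 16.
The shock moves the curves to Qd = 26 - P and Qs = 6P - 20.
New equilibrium: 26 - P = 6P - 20 ⇒ 46 = 7P ⇒ P = 46/7 ≈ 6.5714, Q = 136/7 ≈ 19.4286.

19.43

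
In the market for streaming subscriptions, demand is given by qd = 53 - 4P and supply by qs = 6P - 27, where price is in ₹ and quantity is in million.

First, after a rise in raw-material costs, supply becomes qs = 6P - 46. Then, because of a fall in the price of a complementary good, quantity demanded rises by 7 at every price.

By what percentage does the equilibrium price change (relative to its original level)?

Initially, 53 - 4P = 6P - 27, so 80 = 10P and P = 8, q = 21.
With the change applied: demand qd = 60 - 4P, supply qs = 6P - 46.
Setting them equal: 60 - 4P = 6P - 46 → 106 = 10P, so P = 10.6 and q = 17.6.
%ΔP = (10.6 − 8) / 8 × 100 = +32.5%.

+32.5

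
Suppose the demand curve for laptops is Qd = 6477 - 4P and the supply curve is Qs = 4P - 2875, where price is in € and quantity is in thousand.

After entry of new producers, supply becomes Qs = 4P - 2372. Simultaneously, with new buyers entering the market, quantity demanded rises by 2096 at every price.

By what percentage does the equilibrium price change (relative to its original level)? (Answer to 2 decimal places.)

+17.03

Solve the original market: 6477 - 4P = 4P - 2875, hence P = 1169 and Q = 1801.
The shock moves the curves to Qd = 8573 - 4P and Qs = 4P - 2372.
Equate the new curves: 8573 - 4P = 4P - 2372, giving 10945 = 8P, P = 1368.125, Q = 3100.5.
%ΔP = (1368.125 − 1169) / 1169 × 100 = +17.03%.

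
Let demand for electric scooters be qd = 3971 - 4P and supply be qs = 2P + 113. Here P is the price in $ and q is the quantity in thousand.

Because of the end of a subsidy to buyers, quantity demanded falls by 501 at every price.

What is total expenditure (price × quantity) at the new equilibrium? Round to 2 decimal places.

689304.00

Solve the original market: 3971 - 4P = 2P + 113, hence P = 643 and q = 1399.
After the shift, demand is qd = 3470 - 4P and supply is qs = 2P + 113.
Setting them equal: 3470 - 4P = 2P + 113 → 3357 = 6P, so P = 559.5 and q = 1232.
New expenditure = 559.5 × 1232 = 689304.00.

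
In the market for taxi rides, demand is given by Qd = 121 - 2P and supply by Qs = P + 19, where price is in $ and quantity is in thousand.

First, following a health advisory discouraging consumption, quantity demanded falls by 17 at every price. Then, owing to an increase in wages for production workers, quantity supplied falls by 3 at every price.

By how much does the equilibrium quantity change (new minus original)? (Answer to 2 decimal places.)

Original equilibrium: 121 - 2P = P + 19 gives 102 = 3P, so P = 34 and Q = 53.
With the change applied: demand Qd = 104 - 2P, supply Qs = P + 16.
Setting them equal: 104 - 2P = P + 16 → 88 = 3P, so P = 88/3 ≈ 29.3333 and Q = 136/3 ≈ 45.3333.
ΔQ = 45.3333 − 53 = -7.67.

-7.67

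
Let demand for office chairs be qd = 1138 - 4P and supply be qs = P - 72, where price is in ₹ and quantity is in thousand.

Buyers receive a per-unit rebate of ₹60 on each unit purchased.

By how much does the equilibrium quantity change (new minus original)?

Initially, 1138 - 4P = P - 72, so 1210 = 5P and P = 242, q = 170.
Since buyers' out-of-pocket price is the market price minus the rebate, the effective demand curve becomes qd = 1378 - 4P.
Setting them equal: 1378 - 4P = P - 72 → 1450 = 5P, so P = 290 and q = 218.
Δq = 218 − 170 = +48.

+48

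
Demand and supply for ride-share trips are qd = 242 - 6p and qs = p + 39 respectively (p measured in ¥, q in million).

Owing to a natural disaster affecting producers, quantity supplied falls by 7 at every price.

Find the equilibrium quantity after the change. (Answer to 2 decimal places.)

Before the shock: 242 - 6p = p + 39 ⇒ 203 = 7p ⇒ p = 29, q = 68.
The shock moves the curves to qd = 242 - 6p and qs = p + 32.
Clearing the new market: 242 - 6p = p + 32, so p = 30 and q = 62.

62.00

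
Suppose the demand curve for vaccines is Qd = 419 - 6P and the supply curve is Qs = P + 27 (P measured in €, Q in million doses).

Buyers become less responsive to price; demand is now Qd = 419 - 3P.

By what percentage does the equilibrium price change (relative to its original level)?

+75

Solve the original market: 419 - 6P = P + 27, hence P = 56 and Q = 83.
With the change applied: demand Qd = 419 - 3P, supply Qs = P + 27.
New equilibrium: 419 - 3P = P + 27 ⇒ 392 = 4P ⇒ P = 98, Q = 125.
%ΔP = (98 − 56) / 56 × 100 = +75%.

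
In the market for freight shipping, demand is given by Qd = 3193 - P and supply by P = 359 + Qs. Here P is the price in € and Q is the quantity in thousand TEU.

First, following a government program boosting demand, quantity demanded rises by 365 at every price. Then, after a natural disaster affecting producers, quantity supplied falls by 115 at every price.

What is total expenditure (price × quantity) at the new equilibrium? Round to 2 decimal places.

3108672.00

Original equilibrium: 3193 - P = P - 359 gives 3552 = 2P, so P = 1776 and Q = 1417.
The new curves are Qd = 3558 - P (demand) and Qs = P - 474 (supply).
Equate the new curves: 3558 - P = P - 474, giving 4032 = 2P, P = 2016, Q = 1542.
New expenditure = 2016 × 1542 = 3108672.00.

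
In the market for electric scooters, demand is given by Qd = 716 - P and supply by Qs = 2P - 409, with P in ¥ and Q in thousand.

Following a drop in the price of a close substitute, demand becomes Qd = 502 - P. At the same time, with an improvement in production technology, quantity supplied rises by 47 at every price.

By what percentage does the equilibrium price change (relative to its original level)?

-23.2

Initially, 716 - P = 2P - 409, so 1125 = 3P and P = 375, Q = 341.
After the shift, demand is Qd = 502 - P and supply is Qs = 2P - 362.
Setting them equal: 502 - P = 2P - 362 → 864 = 3P, so P = 288 and Q = 214.
%ΔP = (288 − 375) / 375 × 100 = -23.2%.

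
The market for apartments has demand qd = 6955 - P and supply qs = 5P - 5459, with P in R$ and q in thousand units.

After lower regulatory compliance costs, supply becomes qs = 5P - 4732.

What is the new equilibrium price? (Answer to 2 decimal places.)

Before the shock: 6955 - P = 5P - 5459 ⇒ 12414 = 6P ⇒ P = 2069, q = 4886.
The shock moves the curves to qd = 6955 - P and qs = 5P - 4732.
Setting them equal: 6955 - P = 5P - 4732 → 11687 = 6P, so P = 11687/6 ≈ 1947.8333 and q = 30043/6 ≈ 5007.1667.

1947.83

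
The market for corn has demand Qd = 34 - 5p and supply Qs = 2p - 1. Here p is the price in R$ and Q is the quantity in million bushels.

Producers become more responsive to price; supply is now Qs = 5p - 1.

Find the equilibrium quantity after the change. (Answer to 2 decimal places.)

Initially, 34 - 5p = 2p - 1, so 35 = 7p and p = 5, Q = 9.
The shock moves the curves to Qd = 34 - 5p and Qs = 5p - 1.
Setting them equal: 34 - 5p = 5p - 1 → 35 = 10p, so p = 3.5 and Q = 16.5.

16.50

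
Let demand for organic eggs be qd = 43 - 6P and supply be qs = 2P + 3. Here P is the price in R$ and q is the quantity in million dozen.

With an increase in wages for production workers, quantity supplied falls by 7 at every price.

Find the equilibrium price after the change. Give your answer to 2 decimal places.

Initially, 43 - 6P = 2P + 3, so 40 = 8P and P = 5, q = 13.
The shock moves the curves to qd = 43 - 6P and qs = 2P - 4.
Equate the new curves: 43 - 6P = 2P - 4, giving 47 = 8P, P = 5.875, q = 7.75.

5.88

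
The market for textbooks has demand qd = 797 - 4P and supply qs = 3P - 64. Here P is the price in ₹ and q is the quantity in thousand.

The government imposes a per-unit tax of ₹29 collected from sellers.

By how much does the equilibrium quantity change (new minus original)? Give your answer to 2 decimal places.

Before the shock: 797 - 4P = 3P - 64 ⇒ 861 = 7P ⇒ P = 123, q = 305.
Since sellers keep the price net of the tax, the effective supply curve becomes qs = 3P - 151.
Setting them equal: 797 - 4P = 3P - 151 → 948 = 7P, so P = 948/7 ≈ 135.4286 and q = 1787/7 ≈ 255.2857.
Δq = 255.2857 − 305 = -49.71.

-49.71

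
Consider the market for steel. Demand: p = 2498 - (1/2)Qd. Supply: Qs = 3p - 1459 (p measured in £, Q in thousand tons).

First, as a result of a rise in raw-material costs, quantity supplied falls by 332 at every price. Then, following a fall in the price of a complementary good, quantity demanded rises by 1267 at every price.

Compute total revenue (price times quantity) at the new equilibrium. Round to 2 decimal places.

Initially, 4996 - 2p = 3p - 1459, so 6455 = 5p and p = 1291, Q = 2414.
With the change applied: demand Qd = 6263 - 2p, supply Qs = 3p - 1791.
Clearing the new market: 6263 - 2p = 3p - 1791, so p = 1610.8 and Q = 3041.4.
New expenditure = 1610.8 × 3041.4 = 4899087.12.

4899087.12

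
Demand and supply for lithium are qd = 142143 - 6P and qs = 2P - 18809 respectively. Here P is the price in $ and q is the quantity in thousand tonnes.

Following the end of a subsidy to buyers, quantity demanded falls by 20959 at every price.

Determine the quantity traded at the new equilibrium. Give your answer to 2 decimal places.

Initially, 142143 - 6P = 2P - 18809, so 160952 = 8P and P = 20119, q = 21429.
The shock moves the curves to qd = 121184 - 6P and qs = 2P - 18809.
Clearing the new market: 121184 - 6P = 2P - 18809, so P = 17499.125 and q = 16189.25.

16189.25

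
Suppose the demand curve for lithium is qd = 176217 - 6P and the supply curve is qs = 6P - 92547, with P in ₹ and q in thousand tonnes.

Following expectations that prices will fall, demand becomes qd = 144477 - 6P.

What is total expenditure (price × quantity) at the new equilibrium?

512860680

Before the shock: 176217 - 6P = 6P - 92547 ⇒ 268764 = 12P ⇒ P = 22397, q = 41835.
The new curves are qd = 144477 - 6P (demand) and qs = 6P - 92547 (supply).
Equate the new curves: 144477 - 6P = 6P - 92547, giving 237024 = 12P, P = 19752, q = 25965.
New expenditure = 19752 × 25965 = 512860680.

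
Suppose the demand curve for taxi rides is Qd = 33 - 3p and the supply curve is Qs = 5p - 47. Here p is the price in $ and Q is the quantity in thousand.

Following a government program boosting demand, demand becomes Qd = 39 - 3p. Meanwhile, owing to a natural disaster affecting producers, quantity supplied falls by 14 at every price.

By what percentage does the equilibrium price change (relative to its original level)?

+25

Solve the original market: 33 - 3p = 5p - 47, hence p = 10 and Q = 3.
The new curves are Qd = 39 - 3p (demand) and Qs = 5p - 61 (supply).
Clearing the new market: 39 - 3p = 5p - 61, so p = 12.5 and Q = 1.5.
%Δp = (12.5 − 10) / 10 × 100 = +25%.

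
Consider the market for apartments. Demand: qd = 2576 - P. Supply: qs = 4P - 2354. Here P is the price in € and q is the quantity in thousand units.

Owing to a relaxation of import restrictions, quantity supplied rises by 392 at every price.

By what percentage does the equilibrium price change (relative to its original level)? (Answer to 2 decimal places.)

-7.95

Before the shock: 2576 - P = 4P - 2354 ⇒ 4930 = 5P ⇒ P = 986, q = 1590.
The shock moves the curves to qd = 2576 - P and qs = 4P - 1962.
Setting them equal: 2576 - P = 4P - 1962 → 4538 = 5P, so P = 907.6 and q = 1668.4.
%ΔP = (907.6 − 986) / 986 × 100 = -7.95%.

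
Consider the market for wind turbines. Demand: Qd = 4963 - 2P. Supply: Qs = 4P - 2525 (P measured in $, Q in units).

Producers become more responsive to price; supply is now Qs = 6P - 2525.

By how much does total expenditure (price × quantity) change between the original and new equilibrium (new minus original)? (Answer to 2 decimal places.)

Original equilibrium: 4963 - 2P = 4P - 2525 gives 7488 = 6P, so P = 1248 and Q = 2467.
The new curves are Qd = 4963 - 2P (demand) and Qs = 6P - 2525 (supply).
Setting them equal: 4963 - 2P = 6P - 2525 → 7488 = 8P, so P = 936 and Q = 3091.
Expenditure moves from 1248×2467 = 3078816 to 936×3091 = 2893176; change = -185640.00.

-185640.00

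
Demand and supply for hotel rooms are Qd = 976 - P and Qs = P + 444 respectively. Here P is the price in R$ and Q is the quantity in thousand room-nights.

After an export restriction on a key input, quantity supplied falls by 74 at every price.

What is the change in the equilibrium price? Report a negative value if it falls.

Original equilibrium: 976 - P = P + 444 gives 532 = 2P, so P = 266 and Q = 710.
After the shift, demand is Qd = 976 - P and supply is Qs = P + 370.
New equilibrium: 976 - P = P + 370 ⇒ 606 = 2P ⇒ P = 303, Q = 673.
ΔP = 303 − 266 = +37.

+37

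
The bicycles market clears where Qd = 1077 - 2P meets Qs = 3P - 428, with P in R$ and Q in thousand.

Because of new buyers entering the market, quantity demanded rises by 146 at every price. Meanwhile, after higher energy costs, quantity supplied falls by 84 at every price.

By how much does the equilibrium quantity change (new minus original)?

+54

Solve the original market: 1077 - 2P = 3P - 428, hence P = 301 and Q = 475.
With the change applied: demand Qd = 1223 - 2P, supply Qs = 3P - 512.
Clearing the new market: 1223 - 2P = 3P - 512, so P = 347 and Q = 529.
ΔQ = 529 − 475 = +54.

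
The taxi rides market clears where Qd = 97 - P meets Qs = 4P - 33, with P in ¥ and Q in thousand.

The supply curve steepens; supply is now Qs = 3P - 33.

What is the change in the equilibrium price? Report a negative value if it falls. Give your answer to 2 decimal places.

Initially, 97 - P = 4P - 33, so 130 = 5P and P = 26, Q = 71.
The shock moves the curves to Qd = 97 - P and Qs = 3P - 33.
Setting them equal: 97 - P = 3P - 33 → 130 = 4P, so P = 32.5 and Q = 64.5.
ΔP = 32.5 − 26 = +6.50.

+6.50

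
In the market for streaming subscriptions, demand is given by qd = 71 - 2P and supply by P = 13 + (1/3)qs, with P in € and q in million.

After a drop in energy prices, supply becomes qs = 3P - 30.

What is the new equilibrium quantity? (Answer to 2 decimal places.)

Solve the original market: 71 - 2P = 3P - 39, hence P = 22 and q = 27.
After the shift, demand is qd = 71 - 2P and supply is qs = 3P - 30.
New equilibrium: 71 - 2P = 3P - 30 ⇒ 101 = 5P ⇒ P = 20.2, q = 30.6.

30.60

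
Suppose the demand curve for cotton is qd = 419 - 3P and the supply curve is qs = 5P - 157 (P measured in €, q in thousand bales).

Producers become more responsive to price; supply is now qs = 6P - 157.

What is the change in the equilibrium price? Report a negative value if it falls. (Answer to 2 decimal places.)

Before the shock: 419 - 3P = 5P - 157 ⇒ 576 = 8P ⇒ P = 72, q = 203.
The new curves are qd = 419 - 3P (demand) and qs = 6P - 157 (supply).
Clearing the new market: 419 - 3P = 6P - 157, so P = 64 and q = 227.
ΔP = 64 − 72 = -8.00.

-8.00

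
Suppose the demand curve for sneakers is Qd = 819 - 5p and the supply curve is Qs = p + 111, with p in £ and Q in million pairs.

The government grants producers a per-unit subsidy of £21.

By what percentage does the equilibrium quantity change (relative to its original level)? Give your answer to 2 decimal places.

Solve the original market: 819 - 5p = p + 111, hence p = 118 and Q = 229.
Since sellers receive the price plus the subsidy, the effective supply curve becomes Qs = p + 132.
Equate the new curves: 819 - 5p = p + 132, giving 687 = 6p, p = 114.5, Q = 246.5.
%ΔQ = (246.5 − 229) / 229 × 100 = +7.64%.

+7.64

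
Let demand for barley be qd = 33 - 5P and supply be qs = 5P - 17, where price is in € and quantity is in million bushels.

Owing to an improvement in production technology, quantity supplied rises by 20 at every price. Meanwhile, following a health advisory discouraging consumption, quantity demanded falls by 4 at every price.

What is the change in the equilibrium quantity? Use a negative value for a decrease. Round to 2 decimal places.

Before the shock: 33 - 5P = 5P - 17 ⇒ 50 = 10P ⇒ P = 5, q = 8.
After the shift, demand is qd = 29 - 5P and supply is qs = 5P + 3.
Clearing the new market: 29 - 5P = 5P + 3, so P = 2.6 and q = 16.
Δq = 16 − 8 = +8.00.

+8.00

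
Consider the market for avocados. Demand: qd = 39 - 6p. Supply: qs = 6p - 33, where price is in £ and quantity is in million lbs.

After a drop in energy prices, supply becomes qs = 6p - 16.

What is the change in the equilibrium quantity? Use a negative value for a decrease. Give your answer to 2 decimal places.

+8.50

Before the shock: 39 - 6p = 6p - 33 ⇒ 72 = 12p ⇒ p = 6, q = 3.
With the change applied: demand qd = 39 - 6p, supply qs = 6p - 16.
Setting them equal: 39 - 6p = 6p - 16 → 55 = 12p, so p = 55/12 ≈ 4.5833 and q = 11.5.
Δq = 11.5 − 3 = +8.50.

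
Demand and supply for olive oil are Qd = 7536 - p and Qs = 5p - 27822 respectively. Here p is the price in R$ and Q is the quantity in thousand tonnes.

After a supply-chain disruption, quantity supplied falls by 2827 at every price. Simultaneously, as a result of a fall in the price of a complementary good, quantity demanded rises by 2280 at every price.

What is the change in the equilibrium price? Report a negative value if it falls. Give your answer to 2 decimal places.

+851.17

Solve the original market: 7536 - p = 5p - 27822, hence p = 5893 and Q = 1643.
After the shift, demand is Qd = 9816 - p and supply is Qs = 5p - 30649.
Clearing the new market: 9816 - p = 5p - 30649, so p = 40465/6 ≈ 6744.1667 and Q = 18431/6 ≈ 3071.8333.
Δp = 6744.1667 − 5893 = +851.17.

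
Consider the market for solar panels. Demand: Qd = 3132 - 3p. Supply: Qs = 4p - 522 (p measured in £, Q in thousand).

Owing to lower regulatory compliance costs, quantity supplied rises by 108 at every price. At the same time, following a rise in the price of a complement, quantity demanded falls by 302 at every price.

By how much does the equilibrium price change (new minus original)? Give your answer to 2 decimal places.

-58.57

Initially, 3132 - 3p = 4p - 522, so 3654 = 7p and p = 522, Q = 1566.
The new curves are Qd = 2830 - 3p (demand) and Qs = 4p - 414 (supply).
Equate the new curves: 2830 - 3p = 4p - 414, giving 3244 = 7p, p = 3244/7 ≈ 463.4286, Q = 10078/7 ≈ 1439.7143.
Δp = 463.4286 − 522 = -58.57.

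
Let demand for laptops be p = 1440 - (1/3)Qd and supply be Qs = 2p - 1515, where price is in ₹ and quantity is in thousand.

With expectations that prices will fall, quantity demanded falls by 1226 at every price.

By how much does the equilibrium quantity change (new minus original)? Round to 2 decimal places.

-490.40

Initially, 4320 - 3p = 2p - 1515, so 5835 = 5p and p = 1167, Q = 819.
The shock moves the curves to Qd = 3094 - 3p and Qs = 2p - 1515.
Equate the new curves: 3094 - 3p = 2p - 1515, giving 4609 = 5p, p = 921.8, Q = 328.6.
ΔQ = 328.6 − 819 = -490.40.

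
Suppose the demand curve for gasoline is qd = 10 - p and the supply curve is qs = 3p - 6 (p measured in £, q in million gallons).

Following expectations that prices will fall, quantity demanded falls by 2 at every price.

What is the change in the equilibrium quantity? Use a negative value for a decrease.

-1.5

Initially, 10 - p = 3p - 6, so 16 = 4p and p = 4, q = 6.
The shock moves the curves to qd = 8 - p and qs = 3p - 6.
Equate the new curves: 8 - p = 3p - 6, giving 14 = 4p, p = 3.5, q = 4.5.
Δq = 4.5 − 6 = -1.5.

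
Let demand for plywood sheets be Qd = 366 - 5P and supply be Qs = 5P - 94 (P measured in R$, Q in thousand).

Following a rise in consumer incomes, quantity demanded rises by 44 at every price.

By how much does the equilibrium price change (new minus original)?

+4.4

Solve the original market: 366 - 5P = 5P - 94, hence P = 46 and Q = 136.
After the shift, demand is Qd = 410 - 5P and supply is Qs = 5P - 94.
New equilibrium: 410 - 5P = 5P - 94 ⇒ 504 = 10P ⇒ P = 50.4, Q = 158.
ΔP = 50.4 − 46 = +4.4.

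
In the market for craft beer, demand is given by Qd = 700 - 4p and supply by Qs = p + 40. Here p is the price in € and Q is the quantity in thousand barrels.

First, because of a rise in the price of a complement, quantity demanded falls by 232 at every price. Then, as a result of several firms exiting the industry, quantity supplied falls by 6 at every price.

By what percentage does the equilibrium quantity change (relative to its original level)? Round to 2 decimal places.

Before the shock: 700 - 4p = p + 40 ⇒ 660 = 5p ⇒ p = 132, Q = 172.
The shock moves the curves to Qd = 468 - 4p and Qs = p + 34.
Equate the new curves: 468 - 4p = p + 34, giving 434 = 5p, p = 86.8, Q = 120.8.
%ΔQ = (120.8 − 172) / 172 × 100 = -29.77%.

-29.77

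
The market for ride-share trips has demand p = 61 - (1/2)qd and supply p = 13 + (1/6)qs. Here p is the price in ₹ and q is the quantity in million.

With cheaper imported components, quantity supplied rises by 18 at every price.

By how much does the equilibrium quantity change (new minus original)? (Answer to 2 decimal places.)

Initially, 122 - 2p = 6p - 78, so 200 = 8p and p = 25, q = 72.
The new curves are qd = 122 - 2p (demand) and qs = 6p - 60 (supply).
New equilibrium: 122 - 2p = 6p - 60 ⇒ 182 = 8p ⇒ p = 22.75, q = 76.5.
Δq = 76.5 − 72 = +4.50.

+4.50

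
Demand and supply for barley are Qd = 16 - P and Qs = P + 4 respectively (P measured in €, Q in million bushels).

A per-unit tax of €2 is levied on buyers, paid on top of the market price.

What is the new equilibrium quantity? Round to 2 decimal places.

Before the shock: 16 - P = P + 4 ⇒ 12 = 2P ⇒ P = 6, Q = 10.
Since buyers pay the price plus the tax, the effective demand curve becomes Qd = 14 - P.
Clearing the new market: 14 - P = P + 4, so P = 5 and Q = 9.

9.00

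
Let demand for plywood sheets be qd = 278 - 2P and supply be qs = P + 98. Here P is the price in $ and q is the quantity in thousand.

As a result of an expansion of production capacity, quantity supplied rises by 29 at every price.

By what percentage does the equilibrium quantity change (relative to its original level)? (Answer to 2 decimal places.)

+12.24

Original equilibrium: 278 - 2P = P + 98 gives 180 = 3P, so P = 60 and q = 158.
With the change applied: demand qd = 278 - 2P, supply qs = P + 127.
Equate the new curves: 278 - 2P = P + 127, giving 151 = 3P, P = 151/3 ≈ 50.3333, q = 532/3 ≈ 177.3333.
%Δq = (177.3333 − 158) / 158 × 100 = +12.24%.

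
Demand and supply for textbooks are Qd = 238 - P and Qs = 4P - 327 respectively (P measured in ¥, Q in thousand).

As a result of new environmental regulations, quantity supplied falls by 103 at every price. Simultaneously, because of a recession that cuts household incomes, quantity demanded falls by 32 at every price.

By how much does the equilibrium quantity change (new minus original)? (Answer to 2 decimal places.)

Solve the original market: 238 - P = 4P - 327, hence P = 113 and Q = 125.
With the change applied: demand Qd = 206 - P, supply Qs = 4P - 430.
Equate the new curves: 206 - P = 4P - 430, giving 636 = 5P, P = 127.2, Q = 78.8.
ΔQ = 78.8 − 125 = -46.20.

-46.20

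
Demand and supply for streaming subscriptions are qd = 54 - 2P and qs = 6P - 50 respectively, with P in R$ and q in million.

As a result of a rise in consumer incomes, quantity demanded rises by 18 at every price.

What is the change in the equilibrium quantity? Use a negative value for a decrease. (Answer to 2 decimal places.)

Initially, 54 - 2P = 6P - 50, so 104 = 8P and P = 13, q = 28.
The new curves are qd = 72 - 2P (demand) and qs = 6P - 50 (supply).
Equate the new curves: 72 - 2P = 6P - 50, giving 122 = 8P, P = 15.25, q = 41.5.
Δq = 41.5 − 28 = +13.50.

+13.50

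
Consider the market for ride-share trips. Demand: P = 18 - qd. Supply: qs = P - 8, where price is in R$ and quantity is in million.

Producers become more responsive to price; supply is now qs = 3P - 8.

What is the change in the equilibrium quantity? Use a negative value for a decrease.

+6.5

Original equilibrium: 18 - P = P - 8 gives 26 = 2P, so P = 13 and q = 5.
The shock moves the curves to qd = 18 - P and qs = 3P - 8.
Equate the new curves: 18 - P = 3P - 8, giving 26 = 4P, P = 6.5, q = 11.5.
Δq = 11.5 − 5 = +6.5.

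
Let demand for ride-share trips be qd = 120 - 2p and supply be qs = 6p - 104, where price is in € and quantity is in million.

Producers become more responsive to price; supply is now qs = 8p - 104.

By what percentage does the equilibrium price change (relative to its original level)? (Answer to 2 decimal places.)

Original equilibrium: 120 - 2p = 6p - 104 gives 224 = 8p, so p = 28 and q = 64.
With the change applied: demand qd = 120 - 2p, supply qs = 8p - 104.
Clearing the new market: 120 - 2p = 8p - 104, so p = 22.4 and q = 75.2.
%Δp = (22.4 − 28) / 28 × 100 = -20.00%.

-20.00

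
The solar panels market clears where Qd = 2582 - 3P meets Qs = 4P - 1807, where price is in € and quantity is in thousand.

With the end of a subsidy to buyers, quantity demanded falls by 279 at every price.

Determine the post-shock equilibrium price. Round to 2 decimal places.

Initially, 2582 - 3P = 4P - 1807, so 4389 = 7P and P = 627, Q = 701.
The new curves are Qd = 2303 - 3P (demand) and Qs = 4P - 1807 (supply).
Equate the new curves: 2303 - 3P = 4P - 1807, giving 4110 = 7P, P = 4110/7 ≈ 587.1429, Q = 3791/7 ≈ 541.5714.

587.14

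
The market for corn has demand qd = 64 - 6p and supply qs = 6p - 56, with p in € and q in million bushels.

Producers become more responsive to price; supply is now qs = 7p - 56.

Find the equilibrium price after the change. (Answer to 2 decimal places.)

Before the shock: 64 - 6p = 6p - 56 ⇒ 120 = 12p ⇒ p = 10, q = 4.
After the shift, demand is qd = 64 - 6p and supply is qs = 7p - 56.
Clearing the new market: 64 - 6p = 7p - 56, so p = 120/13 ≈ 9.2308 and q = 112/13 ≈ 8.6154.

9.23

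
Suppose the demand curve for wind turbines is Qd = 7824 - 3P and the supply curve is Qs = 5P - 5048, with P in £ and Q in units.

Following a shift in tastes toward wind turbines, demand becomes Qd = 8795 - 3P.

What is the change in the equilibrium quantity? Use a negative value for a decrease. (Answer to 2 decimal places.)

Original equilibrium: 7824 - 3P = 5P - 5048 gives 12872 = 8P, so P = 1609 and Q = 2997.
With the change applied: demand Qd = 8795 - 3P, supply Qs = 5P - 5048.
Equate the new curves: 8795 - 3P = 5P - 5048, giving 13843 = 8P, P = 1730.375, Q = 3603.875.
ΔQ = 3603.875 − 2997 = +606.88.

+606.88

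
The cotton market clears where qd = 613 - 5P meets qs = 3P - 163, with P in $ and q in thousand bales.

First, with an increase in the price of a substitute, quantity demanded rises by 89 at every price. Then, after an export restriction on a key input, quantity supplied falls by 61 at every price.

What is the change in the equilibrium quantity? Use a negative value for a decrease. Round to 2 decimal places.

Before the shock: 613 - 5P = 3P - 163 ⇒ 776 = 8P ⇒ P = 97, q = 128.
With the change applied: demand qd = 702 - 5P, supply qs = 3P - 224.
Setting them equal: 702 - 5P = 3P - 224 → 926 = 8P, so P = 115.75 and q = 123.25.
Δq = 123.25 − 128 = -4.75.

-4.75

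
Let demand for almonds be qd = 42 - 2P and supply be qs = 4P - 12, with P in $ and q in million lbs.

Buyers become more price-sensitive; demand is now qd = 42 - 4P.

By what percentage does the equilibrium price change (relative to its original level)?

Solve the original market: 42 - 2P = 4P - 12, hence P = 9 and q = 24.
With the change applied: demand qd = 42 - 4P, supply qs = 4P - 12.
Setting them equal: 42 - 4P = 4P - 12 → 54 = 8P, so P = 6.75 and q = 15.
%ΔP = (6.75 − 9) / 9 × 100 = -25%.

-25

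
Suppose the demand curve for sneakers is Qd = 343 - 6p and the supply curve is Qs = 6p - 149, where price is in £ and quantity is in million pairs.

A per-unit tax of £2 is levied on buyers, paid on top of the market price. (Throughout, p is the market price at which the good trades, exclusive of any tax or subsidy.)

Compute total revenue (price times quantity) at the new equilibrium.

Original equilibrium: 343 - 6p = 6p - 149 gives 492 = 12p, so p = 41 and Q = 97.
Since buyers pay the price plus the tax, the effective demand curve becomes Qd = 331 - 6p.
Setting them equal: 331 - 6p = 6p - 149 → 480 = 12p, so p = 40 and Q = 91.
New expenditure = 40 × 91 = 3640.

3640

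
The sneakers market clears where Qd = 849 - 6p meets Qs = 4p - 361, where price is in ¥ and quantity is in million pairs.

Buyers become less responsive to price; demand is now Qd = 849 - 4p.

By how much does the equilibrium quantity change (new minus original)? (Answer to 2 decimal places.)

Initially, 849 - 6p = 4p - 361, so 1210 = 10p and p = 121, Q = 123.
With the change applied: demand Qd = 849 - 4p, supply Qs = 4p - 361.
New equilibrium: 849 - 4p = 4p - 361 ⇒ 1210 = 8p ⇒ p = 151.25, Q = 244.
ΔQ = 244 − 123 = +121.00.

+121.00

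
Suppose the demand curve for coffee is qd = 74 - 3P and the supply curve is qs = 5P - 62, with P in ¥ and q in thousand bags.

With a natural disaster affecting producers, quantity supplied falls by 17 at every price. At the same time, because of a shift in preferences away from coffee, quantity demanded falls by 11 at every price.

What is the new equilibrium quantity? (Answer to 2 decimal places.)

Solve the original market: 74 - 3P = 5P - 62, hence P = 17 and q = 23.
After the shift, demand is qd = 63 - 3P and supply is qs = 5P - 79.
New equilibrium: 63 - 3P = 5P - 79 ⇒ 142 = 8P ⇒ P = 17.75, q = 9.75.

9.75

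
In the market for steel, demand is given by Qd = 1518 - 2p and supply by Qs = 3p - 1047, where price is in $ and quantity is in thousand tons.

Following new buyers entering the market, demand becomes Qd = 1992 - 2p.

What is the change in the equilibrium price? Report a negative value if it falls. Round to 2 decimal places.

+94.80

Initially, 1518 - 2p = 3p - 1047, so 2565 = 5p and p = 513, Q = 492.
The new curves are Qd = 1992 - 2p (demand) and Qs = 3p - 1047 (supply).
New equilibrium: 1992 - 2p = 3p - 1047 ⇒ 3039 = 5p ⇒ p = 607.8, Q = 776.4.
Δp = 607.8 − 513 = +94.80.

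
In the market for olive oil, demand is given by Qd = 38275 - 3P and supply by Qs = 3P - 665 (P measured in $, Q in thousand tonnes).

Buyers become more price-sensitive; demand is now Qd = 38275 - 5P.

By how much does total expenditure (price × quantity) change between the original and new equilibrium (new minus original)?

-54203668.75

Solve the original market: 38275 - 3P = 3P - 665, hence P = 6490 and Q = 18805.
The new curves are Qd = 38275 - 5P (demand) and Qs = 3P - 665 (supply).
Setting them equal: 38275 - 5P = 3P - 665 → 38940 = 8P, so P = 4867.5 and Q = 13937.5.
Expenditure moves from 6490×18805 = 122044450 to 4867.5×13937.5 = 67840781.25; change = -54203668.75.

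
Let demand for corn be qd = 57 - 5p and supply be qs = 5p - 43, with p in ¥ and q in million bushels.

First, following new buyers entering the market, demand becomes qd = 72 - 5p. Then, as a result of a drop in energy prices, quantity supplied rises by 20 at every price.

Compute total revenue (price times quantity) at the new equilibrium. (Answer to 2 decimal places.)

232.75

Before the shock: 57 - 5p = 5p - 43 ⇒ 100 = 10p ⇒ p = 10, q = 7.
The shock moves the curves to qd = 72 - 5p and qs = 5p - 23.
New equilibrium: 72 - 5p = 5p - 23 ⇒ 95 = 10p ⇒ p = 9.5, q = 24.5.
New expenditure = 9.5 × 24.5 = 232.75.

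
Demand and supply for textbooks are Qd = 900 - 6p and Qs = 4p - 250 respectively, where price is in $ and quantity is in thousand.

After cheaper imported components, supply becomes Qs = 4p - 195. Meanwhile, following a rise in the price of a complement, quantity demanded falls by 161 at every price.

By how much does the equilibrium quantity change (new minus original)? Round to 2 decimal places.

-31.40

Before the shock: 900 - 6p = 4p - 250 ⇒ 1150 = 10p ⇒ p = 115, Q = 210.
The shock moves the curves to Qd = 739 - 6p and Qs = 4p - 195.
Setting them equal: 739 - 6p = 4p - 195 → 934 = 10p, so p = 93.4 and Q = 178.6.
ΔQ = 178.6 − 210 = -31.40.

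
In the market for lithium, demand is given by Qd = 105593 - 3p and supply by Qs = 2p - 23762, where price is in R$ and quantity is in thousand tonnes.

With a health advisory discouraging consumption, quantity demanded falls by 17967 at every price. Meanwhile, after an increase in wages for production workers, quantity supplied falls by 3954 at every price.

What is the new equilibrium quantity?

18420.8

Initially, 105593 - 3p = 2p - 23762, so 129355 = 5p and p = 25871, Q = 27980.
The shock moves the curves to Qd = 87626 - 3p and Qs = 2p - 27716.
Clearing the new market: 87626 - 3p = 2p - 27716, so p = 23068.4 and Q = 18420.8.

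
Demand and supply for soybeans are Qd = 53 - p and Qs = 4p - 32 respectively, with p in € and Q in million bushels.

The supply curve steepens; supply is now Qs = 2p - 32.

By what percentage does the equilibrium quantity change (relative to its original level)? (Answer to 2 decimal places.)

-31.48

Initially, 53 - p = 4p - 32, so 85 = 5p and p = 17, Q = 36.
With the change applied: demand Qd = 53 - p, supply Qs = 2p - 32.
Setting them equal: 53 - p = 2p - 32 → 85 = 3p, so p = 85/3 ≈ 28.3333 and Q = 74/3 ≈ 24.6667.
%ΔQ = (24.6667 − 36) / 36 × 100 = -31.48%.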